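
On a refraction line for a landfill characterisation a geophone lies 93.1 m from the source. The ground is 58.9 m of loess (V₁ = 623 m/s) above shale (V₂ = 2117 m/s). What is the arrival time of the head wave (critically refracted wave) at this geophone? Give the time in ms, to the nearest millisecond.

t = x/V₂ + 2h·√(V₂²−V₁²)/(V₁V₂).
√(V₂²−V₁²) = √(2117²−623²) = 2023.3 m/s; delay term = 2·58.9·2023.3/(623·2117) = 0.18071 s.
t = 93.1/2117 + 0.18071 = 0.22469 s.

225 ms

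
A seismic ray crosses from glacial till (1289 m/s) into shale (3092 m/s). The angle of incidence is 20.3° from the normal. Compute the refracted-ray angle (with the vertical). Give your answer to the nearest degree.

56°

sin θ₁/V₁ = sin θ₂/V₂ ⇒ sin θ₂ = 3092·sin 20.3°/1289 = 3092·0.3469/1289 = 0.8322.
θ₂ = sin⁻¹(0.8322) = 56.33° (from vertical).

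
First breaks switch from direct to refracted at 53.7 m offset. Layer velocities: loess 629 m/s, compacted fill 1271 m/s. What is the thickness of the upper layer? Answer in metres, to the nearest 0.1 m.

x_cross = 2h·√((V₂+V₁)/(V₂−V₁)) → h = x_cross / (2·√((V₂+V₁)/(V₂−V₁))).
√((V₂+V₁)/(V₂−V₁)) = √((1271+629)/(1271−629)) = 1.7203.
h = 53.7 / (2·1.7203) = 15.61 m.

15.6 m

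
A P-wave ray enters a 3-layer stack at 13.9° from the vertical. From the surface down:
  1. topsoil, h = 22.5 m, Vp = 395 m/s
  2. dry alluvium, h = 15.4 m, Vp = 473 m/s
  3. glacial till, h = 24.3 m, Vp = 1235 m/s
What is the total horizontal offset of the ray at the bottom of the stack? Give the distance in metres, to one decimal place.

Apply Snell's law at each interface; in layer i the horizontal offset is hᵢ·tan θᵢ.
Layer 1: θ = 13.90°; offset = 22.5·tan 13.90° = 5.568 m.
Layer 2: sin θ = 473·sin 13.9°/395 = 0.2877, θ = 16.72°; offset = 15.4·tan 16.72° = 4.626 m.
Layer 3: sin θ = 1235·sin 13.9°/395 = 0.7511, θ = 48.69°; offset = 24.3·tan 48.69° = 27.646 m.
Summing the layer offsets gives 37.839 m.

37.8 m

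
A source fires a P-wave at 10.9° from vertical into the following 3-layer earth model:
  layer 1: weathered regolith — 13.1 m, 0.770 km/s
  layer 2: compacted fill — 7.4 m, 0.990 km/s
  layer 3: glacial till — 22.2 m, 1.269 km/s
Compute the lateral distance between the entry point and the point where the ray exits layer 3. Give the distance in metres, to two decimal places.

Apply Snell's law at each interface; in layer i the horizontal offset is hᵢ·tan θᵢ.
Layer 1: θ = 10.90°; offset = 13.1·tan 10.90° = 2.5227 m.
Layer 2: sin θ = 0.990·sin 10.9°/0.770 = 0.2431, θ = 14.07°; offset = 7.4·tan 14.07° = 1.8548 m.
Layer 3: sin θ = 1.269·sin 10.9°/0.770 = 0.3116, θ = 18.16°; offset = 22.2·tan 18.16° = 7.2810 m.
Total horizontal offset = 11.6584 m.

11.66 m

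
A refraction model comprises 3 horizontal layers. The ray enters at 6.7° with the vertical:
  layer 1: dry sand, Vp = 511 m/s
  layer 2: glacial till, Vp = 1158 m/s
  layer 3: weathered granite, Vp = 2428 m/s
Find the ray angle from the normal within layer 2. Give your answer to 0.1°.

15.3°

Snell's law across each interface conserves sin θ / V, so sin θ_2 = V_2·sin θ₁/V₁.
sin θ_2 = 1158 × sin 6.7° / 511 = 0.2644.
θ_2 = arcsin 0.2644 = 15.33°.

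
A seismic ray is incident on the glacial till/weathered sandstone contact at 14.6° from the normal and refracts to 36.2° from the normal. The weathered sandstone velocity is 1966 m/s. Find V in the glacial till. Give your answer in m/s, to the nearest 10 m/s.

840 m/s

sin 14.6° = 0.2521; sin 36.2° = 0.5906.
V₁ = V₂·(sin θ₁/sin θ₂) = 1966·(0.2521/0.5906) = 839.09 m/s.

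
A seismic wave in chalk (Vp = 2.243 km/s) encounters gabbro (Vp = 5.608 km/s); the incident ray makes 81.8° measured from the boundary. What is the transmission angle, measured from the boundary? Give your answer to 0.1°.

69.1°

Angle from the normal: 90° − 81.8° = 8.2°.
Snell's law: sin θ₂ = (V₂/V₁)·sin θ₁ = (5.608/2.243)·sin 8.2° = 0.3566.
θ₂ = arcsin 0.3566 = 20.89° from the normal.
From the interface: 90° − 20.89° = 69.11°.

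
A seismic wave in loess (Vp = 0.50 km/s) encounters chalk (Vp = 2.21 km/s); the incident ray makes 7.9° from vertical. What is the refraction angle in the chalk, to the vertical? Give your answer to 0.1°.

sin θ₁/V₁ = sin θ₂/V₂ ⇒ sin θ₂ = 2.21·sin 7.9°/0.50 = 2.21·0.1374/0.50 = 0.6075.
θ₂ = sin⁻¹(0.6075) = 37.41° (from vertical).

37.4°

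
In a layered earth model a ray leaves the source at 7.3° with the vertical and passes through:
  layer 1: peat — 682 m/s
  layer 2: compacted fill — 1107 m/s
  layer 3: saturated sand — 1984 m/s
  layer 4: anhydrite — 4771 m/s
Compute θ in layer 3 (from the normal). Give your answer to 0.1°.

21.7°

Snell's law across each interface conserves sin θ / V, so sin θ_3 = V_3·sin θ₁/V₁.
sin θ_3 = 1984 × sin 7.3° / 682 = 0.3696.
θ_3 = arcsin 0.3696 = 21.69°.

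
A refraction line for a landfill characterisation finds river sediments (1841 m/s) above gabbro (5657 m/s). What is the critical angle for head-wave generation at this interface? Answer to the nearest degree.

At critical incidence the refracted ray runs along the interface (θ₂ = 90°), so sin θ_c = V₁/V₂.
θ_c = arcsin(1841/5657) = arcsin 0.3254 = 18.99°.

19°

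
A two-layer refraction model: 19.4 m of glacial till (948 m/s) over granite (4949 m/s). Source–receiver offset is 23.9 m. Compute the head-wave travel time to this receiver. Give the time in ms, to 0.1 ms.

t = x/V₂ + 2h·√(V₂²−V₁²)/(V₁V₂).
√(V₂²−V₁²) = √(4949²−948²) = 4857.4 m/s; delay term = 2·19.4·4857.4/(948·4949) = 0.04017 s.
t = 23.9/4949 + 0.04017 = 0.04500 s.

45.0 ms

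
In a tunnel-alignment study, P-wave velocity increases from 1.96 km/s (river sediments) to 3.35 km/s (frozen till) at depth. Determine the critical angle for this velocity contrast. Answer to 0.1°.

At critical incidence the refracted ray runs along the interface (θ₂ = 90°), so sin θ_c = V₁/V₂.
θ_c = arcsin(1.96/3.35) = arcsin 0.5851 = 35.81°.

35.8°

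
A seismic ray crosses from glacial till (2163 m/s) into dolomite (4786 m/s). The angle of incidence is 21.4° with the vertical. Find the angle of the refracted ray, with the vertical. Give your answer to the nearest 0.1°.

53.8°

Snell's law: sin θ₂ = (V₂/V₁)·sin θ₁ = (4786/2163)·sin 21.4° = 0.8074.
θ₂ = arcsin 0.8074 = 53.84° from the normal.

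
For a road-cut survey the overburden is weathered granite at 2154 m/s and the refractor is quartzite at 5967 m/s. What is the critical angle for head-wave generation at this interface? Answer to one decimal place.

21.2°

At critical incidence the refracted ray runs along the interface (θ₂ = 90°), so sin θ_c = V₁/V₂.
θ_c = arcsin(2154/5967) = arcsin 0.3610 = 21.16°.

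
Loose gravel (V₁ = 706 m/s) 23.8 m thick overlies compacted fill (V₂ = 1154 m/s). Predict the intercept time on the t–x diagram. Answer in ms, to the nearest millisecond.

θ_c = arcsin(V₁/V₂) = arcsin(706/1154) = 37.72°; cos θ_c = 0.7910.
tᵢ = 2h·cos θ_c / V₁ = 2·23.8·0.7910 / 706 = 0.05333 s.

53 ms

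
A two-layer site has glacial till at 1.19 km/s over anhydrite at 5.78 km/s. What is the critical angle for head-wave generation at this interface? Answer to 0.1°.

11.9°

At critical incidence the refracted ray runs along the interface (θ₂ = 90°), so sin θ_c = V₁/V₂.
θ_c = arcsin(1.19/5.78) = arcsin 0.2059 = 11.88°.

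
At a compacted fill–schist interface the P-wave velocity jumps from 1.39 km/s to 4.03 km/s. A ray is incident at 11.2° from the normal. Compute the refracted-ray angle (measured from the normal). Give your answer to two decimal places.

Snell's law: sin θ₂ = (V₂/V₁)·sin θ₁ = (4.03/1.39)·sin 11.2° = 0.5631.
θ₂ = arcsin 0.5631 = 34.27° from the normal.

34.27°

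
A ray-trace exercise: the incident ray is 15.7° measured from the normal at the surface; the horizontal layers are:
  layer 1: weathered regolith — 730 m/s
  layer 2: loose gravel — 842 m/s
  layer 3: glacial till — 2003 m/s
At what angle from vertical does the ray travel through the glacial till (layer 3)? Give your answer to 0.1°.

Snell's law across each interface conserves sin θ / V, so sin θ_3 = V_3·sin θ₁/V₁.
sin θ_3 = 2003 × sin 15.7° / 730 = 0.7425.
θ_3 = arcsin 0.7425 = 47.94°.

47.9°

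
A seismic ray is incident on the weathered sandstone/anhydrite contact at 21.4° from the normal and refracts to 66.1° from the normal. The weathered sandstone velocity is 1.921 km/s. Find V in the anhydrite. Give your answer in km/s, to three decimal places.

4.813 km/s

Snell's law: sin 21.4°/V₁ = sin 66.1°/V₂.
V₂ = V₁·sin 66.1°/sin 21.4° = 1.921 × 2.5057 = 4.813 km/s.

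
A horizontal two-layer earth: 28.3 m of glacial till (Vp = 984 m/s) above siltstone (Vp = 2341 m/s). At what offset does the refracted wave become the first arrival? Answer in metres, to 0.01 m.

θ_c = arcsin(984/2341) = 24.86°, so cos θ_c = 0.9074 and tᵢ = 2h cos θ_c/V₁ = 0.0522 s.
At crossover x/V₁ = x/V₂ + tᵢ ⇒ x = tᵢ/(1/V₁ − 1/V₂) = 0.05219/(1.0163e-03 − 4.2717e-04) = 88.60 m.

88.60 m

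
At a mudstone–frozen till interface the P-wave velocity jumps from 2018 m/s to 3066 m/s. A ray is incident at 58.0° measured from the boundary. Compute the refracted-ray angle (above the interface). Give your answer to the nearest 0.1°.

36.4°

Convert to the normal: θ₁ = 90° − 58.0° = 32.0°.
sin θ₁/V₁ = sin θ₂/V₂ ⇒ sin θ₂ = 3066·sin 32.0°/2018 = 3066·0.5299/2018 = 0.8051.
θ₂ = arcsin 0.8051 = 53.62° from the normal.
From the interface: 90° − 53.62° = 36.38°.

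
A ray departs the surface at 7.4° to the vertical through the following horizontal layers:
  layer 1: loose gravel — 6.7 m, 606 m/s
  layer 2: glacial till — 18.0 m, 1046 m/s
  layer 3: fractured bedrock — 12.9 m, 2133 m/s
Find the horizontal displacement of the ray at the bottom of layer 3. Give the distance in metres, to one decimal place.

p = sin θ₁/V₁ = sin 7.4°/606 = 2.1253e-04 s/m is conserved through the stack.
Layer 1: θ = 7.40°; offset = 6.7·tan 7.40° = 0.870 m.
Layer 2: sin θ = p·1046 = 0.2223 → θ = 12.84°; offset = 18.0·tan 12.84° = 4.104 m.
Layer 3: sin θ = p·2133 = 0.4533 → θ = 26.96°; offset = 12.9·tan 26.96° = 6.561 m.
Total horizontal offset = 11.535 m.

11.5 m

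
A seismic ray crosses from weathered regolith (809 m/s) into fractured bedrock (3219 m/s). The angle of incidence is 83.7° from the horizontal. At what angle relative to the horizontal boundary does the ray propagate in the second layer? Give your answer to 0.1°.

64.1°

Angle from the normal: 90° − 83.7° = 6.3°.
sin θ₁/V₁ = sin θ₂/V₂ ⇒ sin θ₂ = 3219·sin 6.3°/809 = 3219·0.1097/809 = 0.4366.
θ₂ = arcsin 0.4366 = 25.89° from the normal.
From the interface: 90° − 25.89° = 64.11°.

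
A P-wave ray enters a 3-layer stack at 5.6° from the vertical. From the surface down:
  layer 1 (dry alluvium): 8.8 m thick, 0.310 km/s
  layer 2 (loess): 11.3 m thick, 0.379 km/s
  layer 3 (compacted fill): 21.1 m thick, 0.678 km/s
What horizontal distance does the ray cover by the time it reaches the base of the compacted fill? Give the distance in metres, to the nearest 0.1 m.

p = sin θ₁/V₁ = sin 5.6°/0.310 = 3.1478e-01 s/km is conserved through the stack.
Layer 1: θ = 5.60°; offset = 8.8·tan 5.60° = 0.863 m.
Layer 2: sin θ = p·0.379 = 0.1193 → θ = 6.85°; offset = 11.3·tan 6.85° = 1.358 m.
Layer 3: sin θ = p·0.678 = 0.2134 → θ = 12.32°; offset = 21.1·tan 12.32° = 4.609 m.
Summing the layer offsets gives 6.830 m.

6.8 m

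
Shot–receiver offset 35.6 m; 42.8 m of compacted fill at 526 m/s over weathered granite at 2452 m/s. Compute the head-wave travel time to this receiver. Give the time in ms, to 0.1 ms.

θ_c = arcsin(V₁/V₂) = arcsin(526/2452) = 12.39°, cos θ_c = 0.9767.
Intercept time tᵢ = 2h cos θ_c / V₁ = 2·42.8·0.9767/526 = 0.15895 s.
t = x/V₂ + tᵢ = 35.6/2452 + 0.15895 = 0.17347 s.

173.5 ms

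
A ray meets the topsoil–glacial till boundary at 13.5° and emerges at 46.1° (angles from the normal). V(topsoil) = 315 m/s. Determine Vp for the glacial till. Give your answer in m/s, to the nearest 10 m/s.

sin 13.5° = 0.2334; sin 46.1° = 0.7206.
V₂ = V₁·(sin θ₂/sin θ₁) = 315·(0.7206/0.2334) = 972.28 m/s.

970 m/s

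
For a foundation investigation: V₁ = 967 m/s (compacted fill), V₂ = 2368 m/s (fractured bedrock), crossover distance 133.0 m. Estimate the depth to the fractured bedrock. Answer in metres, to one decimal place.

x_cross = 2h·√((V₂+V₁)/(V₂−V₁)) → h = x_cross / (2·√((V₂+V₁)/(V₂−V₁))).
√((V₂+V₁)/(V₂−V₁)) = √((2368+967)/(2368−967)) = 1.5429.
h = 133.0 / (2·1.5429) = 43.10 m.

43.1 m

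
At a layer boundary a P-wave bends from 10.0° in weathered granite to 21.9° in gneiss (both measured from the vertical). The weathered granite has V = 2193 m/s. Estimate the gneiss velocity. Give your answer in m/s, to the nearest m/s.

Snell's law: sin 10.0°/V₁ = sin 21.9°/V₂.
V₂ = V₁·sin 21.9°/sin 10.0° = 2193 × 2.1480 = 4710.46 m/s.

4710 m/s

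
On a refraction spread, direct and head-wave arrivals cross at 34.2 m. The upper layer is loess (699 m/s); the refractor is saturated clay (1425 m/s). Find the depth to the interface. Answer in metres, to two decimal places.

10.00 m

x_cross = 2h·√((V₂+V₁)/(V₂−V₁)) → h = x_cross / (2·√((V₂+V₁)/(V₂−V₁))).
√((V₂+V₁)/(V₂−V₁)) = √((1425+699)/(1425−699)) = 1.7104.
h = 34.2 / (2·1.7104) = 10.00 m.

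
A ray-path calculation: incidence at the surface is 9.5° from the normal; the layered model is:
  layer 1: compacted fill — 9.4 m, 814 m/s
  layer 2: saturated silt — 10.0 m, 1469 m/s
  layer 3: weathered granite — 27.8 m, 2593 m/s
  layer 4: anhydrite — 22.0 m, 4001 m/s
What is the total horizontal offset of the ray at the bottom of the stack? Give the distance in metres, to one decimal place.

52.4 m

Apply Snell's law at each interface; in layer i the horizontal offset is hᵢ·tan θᵢ.
Layer 1: θ = 9.50°; offset = 9.4·tan 9.50° = 1.573 m.
Layer 2: sin θ = 1469·sin 9.5°/814 = 0.2979, θ = 17.33°; offset = 10.0·tan 17.33° = 3.120 m.
Layer 3: sin θ = 2593·sin 9.5°/814 = 0.5258, θ = 31.72°; offset = 27.8·tan 31.72° = 17.183 m.
Layer 4: sin θ = 4001·sin 9.5°/814 = 0.8112, θ = 54.22°; offset = 22.0·tan 54.22° = 30.524 m.
Σ offsets = 52.400 m.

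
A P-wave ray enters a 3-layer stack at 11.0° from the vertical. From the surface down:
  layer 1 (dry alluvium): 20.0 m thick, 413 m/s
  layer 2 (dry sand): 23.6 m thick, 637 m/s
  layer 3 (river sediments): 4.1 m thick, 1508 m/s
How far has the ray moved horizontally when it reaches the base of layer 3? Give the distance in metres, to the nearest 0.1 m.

15.1 m

Apply Snell's law at each interface; in layer i the horizontal offset is hᵢ·tan θᵢ.
Layer 1: θ = 11.00°; offset = 20.0·tan 11.00° = 3.888 m.
Layer 2: sin θ = 637·sin 11.0°/413 = 0.2943, θ = 17.12°; offset = 23.6·tan 17.12° = 7.267 m.
Layer 3: sin θ = 1508·sin 11.0°/413 = 0.6967, θ = 44.16°; offset = 4.1·tan 44.16° = 3.982 m.
Summing the layer offsets gives 15.137 m.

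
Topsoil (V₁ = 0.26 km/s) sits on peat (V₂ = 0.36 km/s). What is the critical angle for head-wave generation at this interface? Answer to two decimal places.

46.24°

At critical incidence the refracted ray runs along the interface (θ₂ = 90°), so sin θ_c = V₁/V₂.
θ_c = arcsin(0.26/0.36) = arcsin 0.7222 = 46.24°.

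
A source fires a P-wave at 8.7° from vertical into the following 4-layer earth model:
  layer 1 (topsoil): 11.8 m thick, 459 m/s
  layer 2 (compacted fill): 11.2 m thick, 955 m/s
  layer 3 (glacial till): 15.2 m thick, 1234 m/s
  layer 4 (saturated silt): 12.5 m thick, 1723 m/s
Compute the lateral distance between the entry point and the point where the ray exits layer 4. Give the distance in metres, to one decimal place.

Apply Snell's law at each interface; in layer i the horizontal offset is hᵢ·tan θᵢ.
Layer 1: θ = 8.70°; offset = 11.8·tan 8.70° = 1.806 m.
Layer 2: sin θ = 955·sin 8.7°/459 = 0.3147, θ = 18.34°; offset = 11.2·tan 18.34° = 3.714 m.
Layer 3: sin θ = 1234·sin 8.7°/459 = 0.4067, θ = 24.00°; offset = 15.2·tan 24.00° = 6.766 m.
Layer 4: sin θ = 1723·sin 8.7°/459 = 0.5678, θ = 34.60°; offset = 12.5·tan 34.60° = 8.622 m.
Total horizontal offset = 20.907 m.

20.9 m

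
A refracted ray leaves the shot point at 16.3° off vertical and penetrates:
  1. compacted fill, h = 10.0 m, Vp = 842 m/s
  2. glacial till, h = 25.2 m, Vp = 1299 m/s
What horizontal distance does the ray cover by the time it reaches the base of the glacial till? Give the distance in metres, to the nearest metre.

Apply Snell's law at each interface; in layer i the horizontal offset is hᵢ·tan θᵢ.
Layer 1: θ = 16.30°; offset = 10.0·tan 16.30° = 2.924 m.
Layer 2: sin θ = 1299·sin 16.3°/842 = 0.4330, θ = 25.66°; offset = 25.2·tan 25.66° = 12.105 m.
Total horizontal offset = 15.029 m.

15 m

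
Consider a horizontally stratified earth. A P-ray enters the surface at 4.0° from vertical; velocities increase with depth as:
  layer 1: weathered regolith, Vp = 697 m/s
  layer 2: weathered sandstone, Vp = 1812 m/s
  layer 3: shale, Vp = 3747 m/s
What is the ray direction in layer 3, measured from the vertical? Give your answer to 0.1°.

Ray parameter p = sin 4.0° / 697 = 1.0008e-04 s/m.
sin θ_3 = p·V_3 = 1.0008e-04 × 3747 = 0.3750.
θ_3 = arcsin 0.3750 = 22.02°.

22.0°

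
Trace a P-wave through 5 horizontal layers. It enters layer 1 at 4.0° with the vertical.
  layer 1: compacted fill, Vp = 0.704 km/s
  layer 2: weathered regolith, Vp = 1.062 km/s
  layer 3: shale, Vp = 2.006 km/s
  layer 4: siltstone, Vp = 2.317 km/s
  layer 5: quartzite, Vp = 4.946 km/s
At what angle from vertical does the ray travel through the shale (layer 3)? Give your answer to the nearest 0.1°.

11.5°

Snell's law across each interface conserves sin θ / V, so sin θ_3 = V_3·sin θ₁/V₁.
sin θ_3 = 2.006 × sin 4.0° / 0.704 = 0.1988.
θ_3 = 11.46° from the vertical.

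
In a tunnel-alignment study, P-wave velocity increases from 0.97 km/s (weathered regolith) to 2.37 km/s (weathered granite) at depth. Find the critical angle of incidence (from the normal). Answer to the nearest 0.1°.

24.2°

At critical incidence the refracted ray runs along the interface (θ₂ = 90°), so sin θ_c = V₁/V₂.
θ_c = arcsin(0.97/2.37) = arcsin 0.4093 = 24.16°.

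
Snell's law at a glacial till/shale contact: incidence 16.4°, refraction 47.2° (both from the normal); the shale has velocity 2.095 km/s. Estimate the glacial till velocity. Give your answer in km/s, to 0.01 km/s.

Snell's law: sin 16.4°/V₁ = sin 47.2°/V₂.
V₁ = V₂·sin 16.4°/sin 47.2° = 2.095 × 0.3848 = 0.81 km/s.

0.81 km/s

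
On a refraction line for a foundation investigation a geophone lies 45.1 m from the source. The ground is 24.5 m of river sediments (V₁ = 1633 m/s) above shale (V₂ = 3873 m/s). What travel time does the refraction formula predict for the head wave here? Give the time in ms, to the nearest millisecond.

t = x/V₂ + 2h·√(V₂²−V₁²)/(V₁V₂).
√(V₂²−V₁²) = √(3873²−1633²) = 3511.9 m/s; delay term = 2·24.5·3511.9/(1633·3873) = 0.02721 s.
t = 45.1/3873 + 0.02721 = 0.03885 s.

39 ms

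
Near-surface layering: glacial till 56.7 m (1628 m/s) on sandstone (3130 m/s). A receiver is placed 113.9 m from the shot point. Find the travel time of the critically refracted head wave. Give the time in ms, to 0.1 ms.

θ_c = arcsin(V₁/V₂) = arcsin(1628/3130) = 31.34°, cos θ_c = 0.8541.
Intercept time tᵢ = 2h cos θ_c / V₁ = 2·56.7·0.8541/1628 = 0.05949 s.
t = x/V₂ + tᵢ = 113.9/3130 + 0.05949 = 0.09588 s.

95.9 ms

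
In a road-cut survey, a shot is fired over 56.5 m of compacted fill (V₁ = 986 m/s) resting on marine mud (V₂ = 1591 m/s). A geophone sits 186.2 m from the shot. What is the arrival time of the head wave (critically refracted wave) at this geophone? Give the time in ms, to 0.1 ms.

207.0 ms

t = x/V₂ + 2h·√(V₂²−V₁²)/(V₁V₂).
√(V₂²−V₁²) = √(1591²−986²) = 1248.6 m/s; delay term = 2·56.5·1248.6/(986·1591) = 0.08994 s.
t = 186.2/1591 + 0.08994 = 0.20698 s.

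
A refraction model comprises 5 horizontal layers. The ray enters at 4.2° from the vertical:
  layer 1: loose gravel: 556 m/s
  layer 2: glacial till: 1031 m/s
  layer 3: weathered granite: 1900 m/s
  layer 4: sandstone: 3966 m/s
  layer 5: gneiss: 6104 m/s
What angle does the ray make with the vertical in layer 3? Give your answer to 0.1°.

14.5°

Snell's law across each interface conserves sin θ / V, so sin θ_3 = V_3·sin θ₁/V₁.
sin θ_3 = 1900 × sin 4.2° / 556 = 0.2503.
θ_3 = arcsin 0.2503 = 14.49°.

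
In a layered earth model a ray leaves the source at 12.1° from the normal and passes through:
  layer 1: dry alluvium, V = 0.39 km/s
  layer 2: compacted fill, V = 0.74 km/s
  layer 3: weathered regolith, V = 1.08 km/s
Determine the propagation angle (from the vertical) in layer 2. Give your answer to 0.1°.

Ray parameter p = sin 12.1° / 0.39 = 5.3748e-01 s/km.
sin θ_2 = p·V_2 = 5.3748e-01 × 0.74 = 0.3977.
θ_2 = arcsin 0.3977 = 23.44°.

23.4°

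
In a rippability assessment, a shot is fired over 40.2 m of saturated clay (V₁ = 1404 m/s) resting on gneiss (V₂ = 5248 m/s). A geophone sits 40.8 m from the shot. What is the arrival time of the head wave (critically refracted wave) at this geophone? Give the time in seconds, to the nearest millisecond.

0.063 s

θ_c = arcsin(V₁/V₂) = arcsin(1404/5248) = 15.52°, cos θ_c = 0.9635.
Intercept time tᵢ = 2h cos θ_c / V₁ = 2·40.2·0.9635/1404 = 0.05518 s.
t = x/V₂ + tᵢ = 40.8/5248 + 0.05518 = 0.06295 s.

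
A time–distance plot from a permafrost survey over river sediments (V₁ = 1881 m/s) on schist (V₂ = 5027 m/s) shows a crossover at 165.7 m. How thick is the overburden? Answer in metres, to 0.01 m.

x_cross = 2h·√((V₂+V₁)/(V₂−V₁)) → h = x_cross / (2·√((V₂+V₁)/(V₂−V₁))).
√((V₂+V₁)/(V₂−V₁)) = √((5027+1881)/(5027−1881)) = 1.4818.
h = 165.7 / (2·1.4818) = 55.91 m.

55.91 m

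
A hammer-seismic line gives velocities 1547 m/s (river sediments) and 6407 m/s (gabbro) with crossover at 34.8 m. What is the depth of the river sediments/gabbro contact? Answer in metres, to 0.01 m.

13.60 m

x_cross = 2h·√((V₂+V₁)/(V₂−V₁)) → h = x_cross / (2·√((V₂+V₁)/(V₂−V₁))).
√((V₂+V₁)/(V₂−V₁)) = √((6407+1547)/(6407−1547)) = 1.2793.
h = 34.8 / (2·1.2793) = 13.60 m.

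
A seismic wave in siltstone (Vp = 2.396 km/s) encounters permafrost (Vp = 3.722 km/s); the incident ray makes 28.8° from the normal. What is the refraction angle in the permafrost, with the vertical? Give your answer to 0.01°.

48.45°

sin θ₁/V₁ = sin θ₂/V₂ ⇒ sin θ₂ = 3.722·sin 28.8°/2.396 = 3.722·0.4818/2.396 = 0.7484.
θ₂ = sin⁻¹(0.7484) = 48.45° (from vertical).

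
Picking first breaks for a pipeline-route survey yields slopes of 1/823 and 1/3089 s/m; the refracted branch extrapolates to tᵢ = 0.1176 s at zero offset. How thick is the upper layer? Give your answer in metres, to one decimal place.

50.2 m

θ_c = arcsin(823/3089) = 15.45°; cos θ_c = 0.9639.
tᵢ = 2h cos θ_c/V₁ ⇒ h = tᵢ·V₁/(2 cos θ_c) = 0.1176·823/(2·0.9639) = 50.21 m.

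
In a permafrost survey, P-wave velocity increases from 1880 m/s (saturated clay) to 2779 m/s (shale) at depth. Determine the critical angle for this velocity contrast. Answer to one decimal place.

At critical incidence the refracted ray runs along the interface (θ₂ = 90°), so sin θ_c = V₁/V₂.
θ_c = arcsin(1880/2779) = arcsin 0.6765 = 42.57°.

42.6°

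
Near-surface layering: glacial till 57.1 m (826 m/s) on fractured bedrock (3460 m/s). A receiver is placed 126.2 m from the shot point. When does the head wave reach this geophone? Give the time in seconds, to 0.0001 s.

θ_c = arcsin(V₁/V₂) = arcsin(826/3460) = 13.81°, cos θ_c = 0.9711.
Intercept time tᵢ = 2h cos θ_c / V₁ = 2·57.1·0.9711/826 = 0.13426 s.
t = x/V₂ + tᵢ = 126.2/3460 + 0.13426 = 0.17073 s.

0.1707 s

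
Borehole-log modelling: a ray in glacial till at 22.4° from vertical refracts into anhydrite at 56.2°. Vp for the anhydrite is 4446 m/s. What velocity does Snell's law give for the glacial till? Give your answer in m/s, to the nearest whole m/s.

sin 22.4° = 0.3811; sin 56.2° = 0.8310.
V₁ = V₂·(sin θ₁/sin θ₂) = 4446·(0.3811/0.8310) = 2038.83 m/s.

2039 m/s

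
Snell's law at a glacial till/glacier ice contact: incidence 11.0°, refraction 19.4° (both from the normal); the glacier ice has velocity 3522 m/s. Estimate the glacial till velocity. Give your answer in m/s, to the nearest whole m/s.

sin 11.0° = 0.1908; sin 19.4° = 0.3322.
V₁ = V₂·(sin θ₁/sin θ₂) = 3522·(0.1908/0.3322) = 2023.20 m/s.

2023 m/s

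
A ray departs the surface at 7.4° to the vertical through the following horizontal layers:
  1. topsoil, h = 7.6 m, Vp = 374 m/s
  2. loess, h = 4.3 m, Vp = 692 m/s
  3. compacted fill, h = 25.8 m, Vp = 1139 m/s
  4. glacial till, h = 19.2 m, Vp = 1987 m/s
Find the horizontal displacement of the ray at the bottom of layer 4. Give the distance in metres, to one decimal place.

31.1 m

Ray parameter p = sin 7.4° / 374 m/s = 3.4437e-04 s/m.
Layer 1: θ = 7.40°; offset = 7.6·tan 7.40° = 0.987 m.
Layer 2: sin θ = p·692 = 0.2383 → θ = 13.79°; offset = 4.3·tan 13.79° = 1.055 m.
Layer 3: sin θ = p·1139 = 0.3922 → θ = 23.09°; offset = 25.8·tan 23.09° = 11.001 m.
Layer 4: sin θ = p·1987 = 0.6843 → θ = 43.18°; offset = 19.2·tan 43.18° = 18.016 m.
Total horizontal offset = 31.060 m.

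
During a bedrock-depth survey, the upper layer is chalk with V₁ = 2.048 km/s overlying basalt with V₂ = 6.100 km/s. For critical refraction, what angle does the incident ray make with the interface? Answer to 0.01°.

70.38°

Critical incidence: sin θ_c = V₁/V₂ = 2.048/6.100 = 0.3357.
θ_c = arcsin 0.3357 = 19.62°.
Measured from the interface: 90° − 19.62° = 70.38°.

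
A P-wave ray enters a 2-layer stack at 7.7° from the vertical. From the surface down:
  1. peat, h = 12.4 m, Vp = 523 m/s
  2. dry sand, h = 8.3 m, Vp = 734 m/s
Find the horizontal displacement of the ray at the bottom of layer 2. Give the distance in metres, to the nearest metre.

3 m

Apply Snell's law at each interface; in layer i the horizontal offset is hᵢ·tan θᵢ.
Layer 1: θ = 7.70°; offset = 12.4·tan 7.70° = 1.677 m.
Layer 2: sin θ = 734·sin 7.7°/523 = 0.1880, θ = 10.84°; offset = 8.3·tan 10.84° = 1.589 m.
Σ offsets = 3.266 m.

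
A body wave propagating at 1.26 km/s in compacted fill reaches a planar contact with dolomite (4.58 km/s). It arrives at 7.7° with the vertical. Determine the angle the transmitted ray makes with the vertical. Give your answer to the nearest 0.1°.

Snell's law: sin θ₂ = (V₂/V₁)·sin θ₁ = (4.58/1.26)·sin 7.7° = 0.4870.
θ₂ = sin⁻¹(0.4870) = 29.15° (from vertical).

29.1°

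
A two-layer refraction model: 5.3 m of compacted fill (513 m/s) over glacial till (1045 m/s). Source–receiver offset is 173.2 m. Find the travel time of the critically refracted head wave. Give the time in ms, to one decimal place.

θ_c = arcsin(V₁/V₂) = arcsin(513/1045) = 29.40°, cos θ_c = 0.8712.
Intercept time tᵢ = 2h cos θ_c / V₁ = 2·5.3·0.8712/513 = 0.01800 s.
t = x/V₂ + tᵢ = 173.2/1045 + 0.01800 = 0.18374 s.

183.7 ms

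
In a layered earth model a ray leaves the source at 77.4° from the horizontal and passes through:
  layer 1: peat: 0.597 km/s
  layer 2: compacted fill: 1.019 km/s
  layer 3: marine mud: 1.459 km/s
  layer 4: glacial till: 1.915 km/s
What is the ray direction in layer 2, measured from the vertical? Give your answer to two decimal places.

21.86°

From the normal: θ₁ = 90° − 77.4° = 12.6°.
Snell's law across each interface conserves sin θ / V, so sin θ_2 = V_2·sin θ₁/V₁.
sin θ_2 = 1.019 × sin 12.6° / 0.597 = 0.3723.
θ_2 = arcsin 0.3723 = 21.86°.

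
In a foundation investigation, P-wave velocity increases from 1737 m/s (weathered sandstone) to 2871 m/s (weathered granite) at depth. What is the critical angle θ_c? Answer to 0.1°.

37.2°

At critical incidence the refracted ray runs along the interface (θ₂ = 90°), so sin θ_c = V₁/V₂.
θ_c = arcsin(1737/2871) = arcsin 0.6050 = 37.23°.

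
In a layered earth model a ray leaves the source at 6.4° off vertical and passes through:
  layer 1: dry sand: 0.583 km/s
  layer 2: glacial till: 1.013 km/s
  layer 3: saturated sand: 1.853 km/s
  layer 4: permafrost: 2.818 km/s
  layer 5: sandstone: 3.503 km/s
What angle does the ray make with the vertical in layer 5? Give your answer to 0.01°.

42.05°

Snell's law across each interface conserves sin θ / V, so sin θ_5 = V_5·sin θ₁/V₁.
sin θ_5 = 3.503 × sin 6.4° / 0.583 = 0.6698.
θ_5 = arcsin 0.6698 = 42.05°.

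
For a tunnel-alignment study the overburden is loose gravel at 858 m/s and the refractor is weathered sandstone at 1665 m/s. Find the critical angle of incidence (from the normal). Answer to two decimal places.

At critical incidence the refracted ray runs along the interface (θ₂ = 90°), so sin θ_c = V₁/V₂.
θ_c = arcsin(858/1665) = arcsin 0.5153 = 31.02°.

31.02°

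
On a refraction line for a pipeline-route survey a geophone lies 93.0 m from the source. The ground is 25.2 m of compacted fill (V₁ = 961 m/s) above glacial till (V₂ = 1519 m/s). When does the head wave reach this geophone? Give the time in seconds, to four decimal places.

0.1018 s

t = x/V₂ + 2h·√(V₂²−V₁²)/(V₁V₂).
√(V₂²−V₁²) = √(1519²−961²) = 1176.4 m/s; delay term = 2·25.2·1176.4/(961·1519) = 0.04062 s.
t = 93.0/1519 + 0.04062 = 0.10184 s.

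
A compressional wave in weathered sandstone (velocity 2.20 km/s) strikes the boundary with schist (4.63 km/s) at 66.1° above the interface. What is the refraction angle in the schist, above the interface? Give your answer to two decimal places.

Angle from the normal: 90° − 66.1° = 23.9°.
sin θ₁/V₁ = sin θ₂/V₂ ⇒ sin θ₂ = 4.63·sin 23.9°/2.20 = 4.63·0.4051/2.20 = 0.8526.
θ₂ = arcsin 0.8526 = 58.50° from the normal.
From the interface: 90° − 58.50° = 31.50°.

31.50°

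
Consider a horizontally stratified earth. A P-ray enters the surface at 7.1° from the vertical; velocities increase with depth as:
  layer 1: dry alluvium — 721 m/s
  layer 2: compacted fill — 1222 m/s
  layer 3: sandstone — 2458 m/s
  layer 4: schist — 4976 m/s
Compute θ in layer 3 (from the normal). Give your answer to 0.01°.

Ray parameter p = sin 7.1° / 721 = 1.7143e-04 s/m.
sin θ_3 = p·V_3 = 1.7143e-04 × 2458 = 0.4214.
θ_3 = 24.92° from the vertical.

24.92°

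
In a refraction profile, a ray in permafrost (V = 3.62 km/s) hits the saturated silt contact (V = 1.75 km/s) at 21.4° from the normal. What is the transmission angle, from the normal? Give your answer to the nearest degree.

sin θ₁/V₁ = sin θ₂/V₂ ⇒ sin θ₂ = 1.75·sin 21.4°/3.62 = 1.75·0.3649/3.62 = 0.1764.
θ₂ = arcsin 0.1764 = 10.16° from the normal.

10°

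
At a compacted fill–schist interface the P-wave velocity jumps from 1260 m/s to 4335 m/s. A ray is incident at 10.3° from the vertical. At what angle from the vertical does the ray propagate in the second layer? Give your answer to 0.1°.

Snell's law: sin θ₂ = (V₂/V₁)·sin θ₁ = (4335/1260)·sin 10.3° = 0.6152.
θ₂ = sin⁻¹(0.6152) = 37.96° (from vertical).

38.0°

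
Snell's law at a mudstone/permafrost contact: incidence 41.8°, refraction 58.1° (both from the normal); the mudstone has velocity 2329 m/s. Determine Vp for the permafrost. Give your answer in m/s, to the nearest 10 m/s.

sin 41.8° = 0.6665; sin 58.1° = 0.8490.
V₂ = V₁·(sin θ₂/sin θ₁) = 2329·(0.8490/0.6665) = 2966.48 m/s.

2970 m/s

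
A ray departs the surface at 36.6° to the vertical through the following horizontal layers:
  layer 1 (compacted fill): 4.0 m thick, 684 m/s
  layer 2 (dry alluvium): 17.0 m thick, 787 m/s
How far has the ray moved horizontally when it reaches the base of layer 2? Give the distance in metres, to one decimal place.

Ray parameter p = sin 36.6° / 684 m/s = 8.7167e-04 s/m.
Layer 1: θ = 36.60°; offset = 4.0·tan 36.60° = 2.971 m.
Layer 2: sin θ = p·787 = 0.6860 → θ = 43.31°; offset = 17.0·tan 43.31° = 16.028 m.
Summing the layer offsets gives 18.999 m.

19.0 m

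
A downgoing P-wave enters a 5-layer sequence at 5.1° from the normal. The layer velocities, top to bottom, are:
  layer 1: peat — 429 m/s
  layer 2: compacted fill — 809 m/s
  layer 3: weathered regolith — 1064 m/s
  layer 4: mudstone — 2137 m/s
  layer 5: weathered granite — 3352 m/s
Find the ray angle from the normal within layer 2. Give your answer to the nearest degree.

10°

Ray parameter p = sin 5.1° / 429 = 2.0721e-04 s/m.
sin θ_2 = p·V_2 = 2.0721e-04 × 809 = 0.1676.
θ_2 = 9.65° from the vertical.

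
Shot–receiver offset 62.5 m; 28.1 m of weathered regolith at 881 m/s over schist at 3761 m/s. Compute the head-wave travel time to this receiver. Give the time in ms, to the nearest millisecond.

θ_c = arcsin(V₁/V₂) = arcsin(881/3761) = 13.55°, cos θ_c = 0.9722.
Intercept time tᵢ = 2h cos θ_c / V₁ = 2·28.1·0.9722/881 = 0.06202 s.
t = x/V₂ + tᵢ = 62.5/3761 + 0.06202 = 0.07863 s.

79 ms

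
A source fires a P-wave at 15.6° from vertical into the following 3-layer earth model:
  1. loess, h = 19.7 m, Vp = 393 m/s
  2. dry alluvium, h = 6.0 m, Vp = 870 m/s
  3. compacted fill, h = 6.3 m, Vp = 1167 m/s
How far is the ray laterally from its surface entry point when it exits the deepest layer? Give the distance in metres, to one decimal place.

18.3 m

p = sin θ₁/V₁ = sin 15.6°/393 = 6.8427e-04 s/m is conserved through the stack.
Layer 1: θ = 15.60°; offset = 19.7·tan 15.60° = 5.500 m.
Layer 2: sin θ = p·870 = 0.5953 → θ = 36.54°; offset = 6.0·tan 36.54° = 4.445 m.
Layer 3: sin θ = p·1167 = 0.7985 → θ = 52.99°; offset = 6.3·tan 52.99° = 8.358 m.
Total horizontal offset = 18.304 m.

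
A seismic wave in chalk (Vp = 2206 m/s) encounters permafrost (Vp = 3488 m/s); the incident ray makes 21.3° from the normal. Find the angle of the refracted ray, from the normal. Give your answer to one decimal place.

35.1°

Snell's law: sin θ₂ = (V₂/V₁)·sin θ₁ = (3488/2206)·sin 21.3° = 0.5744.
θ₂ = sin⁻¹(0.5744) = 35.05° (from vertical).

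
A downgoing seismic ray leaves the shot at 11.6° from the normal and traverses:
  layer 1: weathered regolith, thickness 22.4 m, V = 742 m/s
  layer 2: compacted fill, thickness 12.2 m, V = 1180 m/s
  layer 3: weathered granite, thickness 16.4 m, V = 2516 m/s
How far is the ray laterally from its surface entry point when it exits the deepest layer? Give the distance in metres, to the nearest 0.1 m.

Apply Snell's law at each interface; in layer i the horizontal offset is hᵢ·tan θᵢ.
Layer 1: θ = 11.60°; offset = 22.4·tan 11.60° = 4.598 m.
Layer 2: sin θ = 1180·sin 11.6°/742 = 0.3198, θ = 18.65°; offset = 12.2·tan 18.65° = 4.117 m.
Layer 3: sin θ = 2516·sin 11.6°/742 = 0.6818, θ = 42.99°; offset = 16.4·tan 42.99° = 15.286 m.
Summing the layer offsets gives 24.001 m.

24.0 m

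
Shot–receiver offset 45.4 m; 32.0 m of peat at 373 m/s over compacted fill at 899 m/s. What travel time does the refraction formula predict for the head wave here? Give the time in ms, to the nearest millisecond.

t = x/V₂ + 2h·√(V₂²−V₁²)/(V₁V₂).
√(V₂²−V₁²) = √(899²−373²) = 818.0 m/s; delay term = 2·32.0·818.0/(373·899) = 0.15612 s.
t = 45.4/899 + 0.15612 = 0.20662 s.

207 ms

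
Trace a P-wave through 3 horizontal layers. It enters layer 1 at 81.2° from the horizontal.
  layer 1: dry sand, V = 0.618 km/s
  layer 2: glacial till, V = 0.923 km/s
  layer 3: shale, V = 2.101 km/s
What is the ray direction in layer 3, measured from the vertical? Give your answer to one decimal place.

From the normal: θ₁ = 90° − 81.2° = 8.8°.
Ray parameter p = sin 8.8° / 0.618 = 2.4755e-01 s/km.
sin θ_3 = p·V_3 = 2.4755e-01 × 2.101 = 0.5201.
θ_3 = 31.34° from the vertical.

31.3°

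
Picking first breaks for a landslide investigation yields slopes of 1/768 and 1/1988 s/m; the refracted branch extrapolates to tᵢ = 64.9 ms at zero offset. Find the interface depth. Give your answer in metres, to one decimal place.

h = tᵢ·V₁·V₂ / (2·√(V₂²−V₁²)).
√(V₂²−V₁²) = √(1988² − 768²) = 1833.7 m/s.
h = 0.0649 s × 768 × 1988 / (2 × 1833.7) = 27.02 m.

27.0 m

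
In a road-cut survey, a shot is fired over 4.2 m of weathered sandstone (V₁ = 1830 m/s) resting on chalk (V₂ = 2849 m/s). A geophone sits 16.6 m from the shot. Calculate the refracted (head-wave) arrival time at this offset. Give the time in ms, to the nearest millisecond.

9 ms

t = x/V₂ + 2h·√(V₂²−V₁²)/(V₁V₂).
√(V₂²−V₁²) = √(2849²−1830²) = 2183.6 m/s; delay term = 2·4.2·2183.6/(1830·2849) = 0.00352 s.
t = 16.6/2849 + 0.00352 = 0.00934 s.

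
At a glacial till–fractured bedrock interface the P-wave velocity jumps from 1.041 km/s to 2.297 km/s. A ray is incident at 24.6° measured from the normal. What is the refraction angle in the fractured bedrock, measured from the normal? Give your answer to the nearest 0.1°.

66.7°

sin θ₁/V₁ = sin θ₂/V₂ ⇒ sin θ₂ = 2.297·sin 24.6°/1.041 = 2.297·0.4163/1.041 = 0.9185.
θ₂ = arcsin 0.9185 = 66.71° from the normal.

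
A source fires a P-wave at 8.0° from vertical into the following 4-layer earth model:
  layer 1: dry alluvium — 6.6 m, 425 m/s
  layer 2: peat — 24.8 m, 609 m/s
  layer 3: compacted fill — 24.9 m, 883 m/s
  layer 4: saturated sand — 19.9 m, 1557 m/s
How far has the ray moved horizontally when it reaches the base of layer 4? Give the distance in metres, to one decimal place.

25.3 m

Apply Snell's law at each interface; in layer i the horizontal offset is hᵢ·tan θᵢ.
Layer 1: θ = 8.00°; offset = 6.6·tan 8.00° = 0.928 m.
Layer 2: sin θ = 609·sin 8.0°/425 = 0.1994, θ = 11.50°; offset = 24.8·tan 11.50° = 5.047 m.
Layer 3: sin θ = 883·sin 8.0°/425 = 0.2892, θ = 16.81°; offset = 24.9·tan 16.81° = 7.521 m.
Layer 4: sin θ = 1557·sin 8.0°/425 = 0.5099, θ = 30.65°; offset = 19.9·tan 30.65° = 11.795 m.
Total horizontal offset = 25.290 m.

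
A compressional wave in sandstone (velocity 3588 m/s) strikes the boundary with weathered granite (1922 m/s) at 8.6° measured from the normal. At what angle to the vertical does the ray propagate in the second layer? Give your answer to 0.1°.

Snell's law: sin θ₂ = (V₂/V₁)·sin θ₁ = (1922/3588)·sin 8.6° = 0.0801.
θ₂ = arcsin 0.0801 = 4.59° from the normal.

4.6°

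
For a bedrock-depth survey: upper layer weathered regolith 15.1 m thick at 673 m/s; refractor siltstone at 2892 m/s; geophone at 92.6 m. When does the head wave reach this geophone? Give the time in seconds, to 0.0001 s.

0.0757 s

t = x/V₂ + 2h·√(V₂²−V₁²)/(V₁V₂).
√(V₂²−V₁²) = √(2892²−673²) = 2812.6 m/s; delay term = 2·15.1·2812.6/(673·2892) = 0.04364 s.
t = 92.6/2892 + 0.04364 = 0.07566 s.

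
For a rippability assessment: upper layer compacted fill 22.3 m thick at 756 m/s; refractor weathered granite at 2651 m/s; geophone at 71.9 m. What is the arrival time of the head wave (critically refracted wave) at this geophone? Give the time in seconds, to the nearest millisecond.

t = x/V₂ + 2h·√(V₂²−V₁²)/(V₁V₂).
√(V₂²−V₁²) = √(2651²−756²) = 2540.9 m/s; delay term = 2·22.3·2540.9/(756·2651) = 0.05654 s.
t = 71.9/2651 + 0.05654 = 0.08367 s.

0.084 s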